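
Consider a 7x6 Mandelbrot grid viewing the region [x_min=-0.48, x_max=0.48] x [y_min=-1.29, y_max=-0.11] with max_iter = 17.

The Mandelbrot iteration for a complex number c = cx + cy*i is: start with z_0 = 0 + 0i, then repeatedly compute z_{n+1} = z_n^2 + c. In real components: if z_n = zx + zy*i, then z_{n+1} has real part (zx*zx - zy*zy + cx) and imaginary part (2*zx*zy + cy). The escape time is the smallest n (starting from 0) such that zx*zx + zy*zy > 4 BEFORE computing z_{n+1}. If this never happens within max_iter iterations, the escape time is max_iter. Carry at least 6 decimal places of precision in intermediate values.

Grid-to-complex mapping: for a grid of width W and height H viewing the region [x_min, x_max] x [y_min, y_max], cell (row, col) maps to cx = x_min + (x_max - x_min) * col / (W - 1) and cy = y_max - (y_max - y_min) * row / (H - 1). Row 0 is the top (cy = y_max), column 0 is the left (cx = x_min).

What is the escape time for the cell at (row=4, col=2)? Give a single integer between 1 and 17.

Answer: 11

Derivation:
z_0 = 0 + 0i, c = -0.1600 + -1.0540i
Iter 1: z = -0.1600 + -1.0540i, |z|^2 = 1.1365
Iter 2: z = -1.2453 + -0.7167i, |z|^2 = 2.0645
Iter 3: z = 0.8771 + 0.7311i, |z|^2 = 1.3038
Iter 4: z = 0.0749 + 0.2285i, |z|^2 = 0.0578
Iter 5: z = -0.2066 + -1.0198i, |z|^2 = 1.0827
Iter 6: z = -1.1573 + -0.6326i, |z|^2 = 1.7395
Iter 7: z = 0.7791 + 0.4102i, |z|^2 = 0.7753
Iter 8: z = 0.2788 + -0.4148i, |z|^2 = 0.2498
Iter 9: z = -0.2544 + -1.2853i, |z|^2 = 1.7166
Iter 10: z = -1.7472 + -0.4001i, |z|^2 = 3.2128
Iter 11: z = 2.7327 + 0.3441i, |z|^2 = 7.5859
Escaped at iteration 11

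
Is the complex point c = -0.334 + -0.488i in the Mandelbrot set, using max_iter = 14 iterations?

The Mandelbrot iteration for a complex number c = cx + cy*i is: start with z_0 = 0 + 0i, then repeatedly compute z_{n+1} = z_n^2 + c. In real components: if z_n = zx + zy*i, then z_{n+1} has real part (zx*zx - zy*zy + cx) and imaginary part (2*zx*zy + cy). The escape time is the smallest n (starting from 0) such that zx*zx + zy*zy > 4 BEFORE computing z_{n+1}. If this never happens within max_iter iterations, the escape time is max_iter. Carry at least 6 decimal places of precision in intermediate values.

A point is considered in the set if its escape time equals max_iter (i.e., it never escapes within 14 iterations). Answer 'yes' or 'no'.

z_0 = 0 + 0i, c = -0.3340 + -0.4880i
Iter 1: z = -0.3340 + -0.4880i, |z|^2 = 0.3497
Iter 2: z = -0.4606 + -0.1620i, |z|^2 = 0.2384
Iter 3: z = -0.1481 + -0.3388i, |z|^2 = 0.1367
Iter 4: z = -0.4268 + -0.3877i, |z|^2 = 0.3325
Iter 5: z = -0.3021 + -0.1571i, |z|^2 = 0.1159
Iter 6: z = -0.2674 + -0.3931i, |z|^2 = 0.2260
Iter 7: z = -0.4170 + -0.2778i, |z|^2 = 0.2511
Iter 8: z = -0.2373 + -0.2563i, |z|^2 = 0.1220
Iter 9: z = -0.3434 + -0.3664i, |z|^2 = 0.2522
Iter 10: z = -0.3503 + -0.2364i, |z|^2 = 0.1786
Iter 11: z = -0.2672 + -0.3224i, |z|^2 = 0.1753
Iter 12: z = -0.3666 + -0.3157i, |z|^2 = 0.2341
Iter 13: z = -0.2993 + -0.2565i, |z|^2 = 0.1554
Did not escape in 14 iterations → in set

Answer: yes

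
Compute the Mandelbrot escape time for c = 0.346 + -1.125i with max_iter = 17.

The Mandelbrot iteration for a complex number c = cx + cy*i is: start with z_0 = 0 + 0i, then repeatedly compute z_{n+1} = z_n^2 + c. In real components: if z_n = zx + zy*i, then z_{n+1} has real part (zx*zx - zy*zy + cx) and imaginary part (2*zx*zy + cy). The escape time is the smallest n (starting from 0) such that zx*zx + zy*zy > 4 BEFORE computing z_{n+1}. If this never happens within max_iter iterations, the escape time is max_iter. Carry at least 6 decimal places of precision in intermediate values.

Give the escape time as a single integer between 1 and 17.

Answer: 2

Derivation:
z_0 = 0 + 0i, c = 0.3460 + -1.1250i
Iter 1: z = 0.3460 + -1.1250i, |z|^2 = 1.3853
Iter 2: z = -0.7999 + -1.9035i, |z|^2 = 4.2632
Escaped at iteration 2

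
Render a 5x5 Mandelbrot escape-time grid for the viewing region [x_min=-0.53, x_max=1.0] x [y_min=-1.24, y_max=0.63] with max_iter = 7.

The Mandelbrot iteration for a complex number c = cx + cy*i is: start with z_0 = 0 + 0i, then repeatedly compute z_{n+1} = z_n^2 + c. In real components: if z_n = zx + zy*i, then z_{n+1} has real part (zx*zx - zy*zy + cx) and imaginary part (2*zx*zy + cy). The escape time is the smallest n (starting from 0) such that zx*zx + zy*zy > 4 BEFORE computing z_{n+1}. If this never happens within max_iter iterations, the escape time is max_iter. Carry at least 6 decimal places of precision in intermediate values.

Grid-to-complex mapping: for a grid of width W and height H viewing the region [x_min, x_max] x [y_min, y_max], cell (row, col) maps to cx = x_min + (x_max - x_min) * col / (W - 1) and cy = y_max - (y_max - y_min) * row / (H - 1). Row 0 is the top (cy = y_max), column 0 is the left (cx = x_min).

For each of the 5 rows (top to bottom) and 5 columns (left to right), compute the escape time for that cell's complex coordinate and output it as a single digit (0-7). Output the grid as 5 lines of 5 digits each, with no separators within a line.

Answer: 77732
77742
77742
67532
33222

Derivation:
(row=0, col=0): c = -0.5300 + 0.6300i → escape time 7
(row=0, col=1): c = -0.1475 + 0.6300i → escape time 7
(row=0, col=2): c = 0.2350 + 0.6300i → escape time 7
(row=0, col=3): c = 0.6175 + 0.6300i → escape time 3
(row=0, col=4): c = 1.0000 + 0.6300i → escape time 2
(row=1, col=0): c = -0.5300 + 0.1625i → escape time 7
(row=1, col=1): c = -0.1475 + 0.1625i → escape time 7
(row=1, col=2): c = 0.2350 + 0.1625i → escape time 7
(row=1, col=3): c = 0.6175 + 0.1625i → escape time 4
(row=1, col=4): c = 1.0000 + 0.1625i → escape time 2
(row=2, col=0): c = -0.5300 + -0.3050i → escape time 7
(row=2, col=1): c = -0.1475 + -0.3050i → escape time 7
(row=2, col=2): c = 0.2350 + -0.3050i → escape time 7
(row=2, col=3): c = 0.6175 + -0.3050i → escape time 4
(row=2, col=4): c = 1.0000 + -0.3050i → escape time 2
(row=3, col=0): c = -0.5300 + -0.7725i → escape time 6
(row=3, col=1): c = -0.1475 + -0.7725i → escape time 7
(row=3, col=2): c = 0.2350 + -0.7725i → escape time 5
(row=3, col=3): c = 0.6175 + -0.7725i → escape time 3
(row=3, col=4): c = 1.0000 + -0.7725i → escape time 2
(row=4, col=0): c = -0.5300 + -1.2400i → escape time 3
(row=4, col=1): c = -0.1475 + -1.2400i → escape time 3
(row=4, col=2): c = 0.2350 + -1.2400i → escape time 2
(row=4, col=3): c = 0.6175 + -1.2400i → escape time 2
(row=4, col=4): c = 1.0000 + -1.2400i → escape time 2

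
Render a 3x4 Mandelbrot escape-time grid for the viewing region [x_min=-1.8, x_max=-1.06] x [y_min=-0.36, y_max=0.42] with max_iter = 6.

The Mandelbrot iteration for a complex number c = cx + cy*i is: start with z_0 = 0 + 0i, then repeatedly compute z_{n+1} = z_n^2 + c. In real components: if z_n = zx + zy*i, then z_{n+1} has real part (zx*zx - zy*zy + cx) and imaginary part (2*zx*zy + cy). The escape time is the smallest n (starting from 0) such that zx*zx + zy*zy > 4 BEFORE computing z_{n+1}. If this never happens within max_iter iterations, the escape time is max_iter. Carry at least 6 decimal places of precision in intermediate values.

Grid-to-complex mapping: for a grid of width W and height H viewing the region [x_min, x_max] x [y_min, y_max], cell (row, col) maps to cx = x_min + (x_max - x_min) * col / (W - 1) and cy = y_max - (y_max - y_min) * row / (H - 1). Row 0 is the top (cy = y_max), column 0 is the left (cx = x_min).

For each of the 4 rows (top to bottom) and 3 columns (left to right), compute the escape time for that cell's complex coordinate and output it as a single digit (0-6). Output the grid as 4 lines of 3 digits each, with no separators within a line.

Answer: 346
466
466
356

Derivation:
(row=0, col=0): c = -1.8000 + 0.4200i → escape time 3
(row=0, col=1): c = -1.4300 + 0.4200i → escape time 4
(row=0, col=2): c = -1.0600 + 0.4200i → escape time 6
(row=1, col=0): c = -1.8000 + 0.1600i → escape time 4
(row=1, col=1): c = -1.4300 + 0.1600i → escape time 6
(row=1, col=2): c = -1.0600 + 0.1600i → escape time 6
(row=2, col=0): c = -1.8000 + -0.1000i → escape time 4
(row=2, col=1): c = -1.4300 + -0.1000i → escape time 6
(row=2, col=2): c = -1.0600 + -0.1000i → escape time 6
(row=3, col=0): c = -1.8000 + -0.3600i → escape time 3
(row=3, col=1): c = -1.4300 + -0.3600i → escape time 5
(row=3, col=2): c = -1.0600 + -0.3600i → escape time 6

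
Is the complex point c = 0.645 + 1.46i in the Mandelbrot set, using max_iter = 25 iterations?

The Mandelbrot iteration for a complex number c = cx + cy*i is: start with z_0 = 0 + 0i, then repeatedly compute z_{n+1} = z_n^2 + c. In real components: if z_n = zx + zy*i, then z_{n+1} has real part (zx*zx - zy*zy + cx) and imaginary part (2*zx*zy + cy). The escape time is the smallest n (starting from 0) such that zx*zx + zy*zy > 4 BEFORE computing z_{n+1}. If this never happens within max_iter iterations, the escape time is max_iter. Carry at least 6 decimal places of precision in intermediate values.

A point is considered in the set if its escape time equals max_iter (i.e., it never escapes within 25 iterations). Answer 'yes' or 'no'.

Answer: no

Derivation:
z_0 = 0 + 0i, c = 0.6450 + 1.4600i
Iter 1: z = 0.6450 + 1.4600i, |z|^2 = 2.5476
Iter 2: z = -1.0706 + 3.3434i, |z|^2 = 12.3245
Escaped at iteration 2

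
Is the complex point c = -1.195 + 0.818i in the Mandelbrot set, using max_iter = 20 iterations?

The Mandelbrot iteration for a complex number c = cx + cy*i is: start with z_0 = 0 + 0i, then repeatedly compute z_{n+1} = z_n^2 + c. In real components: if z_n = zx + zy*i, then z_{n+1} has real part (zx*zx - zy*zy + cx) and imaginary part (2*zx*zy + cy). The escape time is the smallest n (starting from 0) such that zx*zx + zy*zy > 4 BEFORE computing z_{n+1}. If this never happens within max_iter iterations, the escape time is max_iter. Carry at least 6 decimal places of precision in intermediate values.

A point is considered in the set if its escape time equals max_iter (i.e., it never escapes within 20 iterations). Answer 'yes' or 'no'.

z_0 = 0 + 0i, c = -1.1950 + 0.8180i
Iter 1: z = -1.1950 + 0.8180i, |z|^2 = 2.0971
Iter 2: z = -0.4361 + -1.1370i, |z|^2 = 1.4830
Iter 3: z = -2.2976 + 1.8097i, |z|^2 = 8.5542
Escaped at iteration 3

Answer: no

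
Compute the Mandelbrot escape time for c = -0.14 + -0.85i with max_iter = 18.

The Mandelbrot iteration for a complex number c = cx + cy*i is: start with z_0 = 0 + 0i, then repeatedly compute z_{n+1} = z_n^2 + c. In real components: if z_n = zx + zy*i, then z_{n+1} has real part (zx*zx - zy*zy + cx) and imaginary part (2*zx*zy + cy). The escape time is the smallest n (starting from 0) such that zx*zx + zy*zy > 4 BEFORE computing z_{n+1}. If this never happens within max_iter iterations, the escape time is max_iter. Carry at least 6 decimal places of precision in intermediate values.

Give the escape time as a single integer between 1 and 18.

z_0 = 0 + 0i, c = -0.1400 + -0.8500i
Iter 1: z = -0.1400 + -0.8500i, |z|^2 = 0.7421
Iter 2: z = -0.8429 + -0.6120i, |z|^2 = 1.0850
Iter 3: z = 0.1959 + 0.1817i, |z|^2 = 0.0714
Iter 4: z = -0.1346 + -0.7788i, |z|^2 = 0.6246
Iter 5: z = -0.7284 + -0.6403i, |z|^2 = 0.9406
Iter 6: z = -0.0194 + 0.0828i, |z|^2 = 0.0072
Iter 7: z = -0.1465 + -0.8532i, |z|^2 = 0.7494
Iter 8: z = -0.8465 + -0.6000i, |z|^2 = 1.0767
Iter 9: z = 0.2165 + 0.1659i, |z|^2 = 0.0744
Iter 10: z = -0.1206 + -0.7781i, |z|^2 = 0.6201
Iter 11: z = -0.7310 + -0.6623i, |z|^2 = 0.9729
Iter 12: z = -0.0443 + 0.1182i, |z|^2 = 0.0159
Iter 13: z = -0.1520 + -0.8605i, |z|^2 = 0.7635
Iter 14: z = -0.8573 + -0.5884i, |z|^2 = 1.0812
Iter 15: z = 0.2487 + 0.1589i, |z|^2 = 0.0871
Iter 16: z = -0.1034 + -0.7710i, |z|^2 = 0.6051
Iter 17: z = -0.7237 + -0.6906i, |z|^2 = 1.0006

Answer: 18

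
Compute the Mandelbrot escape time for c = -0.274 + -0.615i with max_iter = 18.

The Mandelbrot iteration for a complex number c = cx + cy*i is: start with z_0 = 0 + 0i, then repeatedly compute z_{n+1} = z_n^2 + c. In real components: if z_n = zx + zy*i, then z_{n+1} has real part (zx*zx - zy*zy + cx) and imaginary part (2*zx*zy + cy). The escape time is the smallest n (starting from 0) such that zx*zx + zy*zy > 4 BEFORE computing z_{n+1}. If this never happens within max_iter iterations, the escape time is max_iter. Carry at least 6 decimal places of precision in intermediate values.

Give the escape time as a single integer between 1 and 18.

Answer: 18

Derivation:
z_0 = 0 + 0i, c = -0.2740 + -0.6150i
Iter 1: z = -0.2740 + -0.6150i, |z|^2 = 0.4533
Iter 2: z = -0.5771 + -0.2780i, |z|^2 = 0.4104
Iter 3: z = -0.0182 + -0.2941i, |z|^2 = 0.0868
Iter 4: z = -0.3602 + -0.6043i, |z|^2 = 0.4949
Iter 5: z = -0.5095 + -0.1797i, |z|^2 = 0.2918
Iter 6: z = -0.0467 + -0.4319i, |z|^2 = 0.1887
Iter 7: z = -0.4584 + -0.5746i, |z|^2 = 0.5403
Iter 8: z = -0.3941 + -0.0882i, |z|^2 = 0.1631
Iter 9: z = -0.1265 + -0.5455i, |z|^2 = 0.3135
Iter 10: z = -0.5555 + -0.4770i, |z|^2 = 0.5362
Iter 11: z = -0.1929 + -0.0850i, |z|^2 = 0.0444
Iter 12: z = -0.2440 + -0.5822i, |z|^2 = 0.3985
Iter 13: z = -0.5534 + -0.3309i, |z|^2 = 0.4158
Iter 14: z = -0.0772 + -0.2488i, |z|^2 = 0.0678
Iter 15: z = -0.3299 + -0.5766i, |z|^2 = 0.4413
Iter 16: z = -0.4976 + -0.2345i, |z|^2 = 0.3026
Iter 17: z = -0.0814 + -0.3816i, |z|^2 = 0.1522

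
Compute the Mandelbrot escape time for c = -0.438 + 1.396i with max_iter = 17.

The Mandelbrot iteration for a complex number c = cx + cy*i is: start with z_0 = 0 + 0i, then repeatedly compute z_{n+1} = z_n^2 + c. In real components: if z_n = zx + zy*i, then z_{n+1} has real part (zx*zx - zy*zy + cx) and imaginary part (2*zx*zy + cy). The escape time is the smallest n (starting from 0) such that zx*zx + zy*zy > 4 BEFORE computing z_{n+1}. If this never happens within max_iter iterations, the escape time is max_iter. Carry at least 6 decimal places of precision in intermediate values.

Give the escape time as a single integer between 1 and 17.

z_0 = 0 + 0i, c = -0.4380 + 1.3960i
Iter 1: z = -0.4380 + 1.3960i, |z|^2 = 2.1407
Iter 2: z = -2.1950 + 0.1731i, |z|^2 = 4.8479
Escaped at iteration 2

Answer: 2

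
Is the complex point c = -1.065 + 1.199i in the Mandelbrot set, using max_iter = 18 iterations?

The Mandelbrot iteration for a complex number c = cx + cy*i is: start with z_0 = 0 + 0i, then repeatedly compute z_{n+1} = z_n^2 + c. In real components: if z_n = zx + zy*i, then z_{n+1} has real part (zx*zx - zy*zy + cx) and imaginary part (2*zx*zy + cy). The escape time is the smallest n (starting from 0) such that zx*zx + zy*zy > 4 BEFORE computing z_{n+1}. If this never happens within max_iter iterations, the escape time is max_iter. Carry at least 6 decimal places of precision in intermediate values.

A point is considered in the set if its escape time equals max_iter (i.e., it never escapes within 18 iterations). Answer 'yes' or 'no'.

Answer: no

Derivation:
z_0 = 0 + 0i, c = -1.0650 + 1.1990i
Iter 1: z = -1.0650 + 1.1990i, |z|^2 = 2.5718
Iter 2: z = -1.3684 + -1.3549i, |z|^2 = 3.7081
Iter 3: z = -1.0282 + 4.9069i, |z|^2 = 25.1353
Escaped at iteration 3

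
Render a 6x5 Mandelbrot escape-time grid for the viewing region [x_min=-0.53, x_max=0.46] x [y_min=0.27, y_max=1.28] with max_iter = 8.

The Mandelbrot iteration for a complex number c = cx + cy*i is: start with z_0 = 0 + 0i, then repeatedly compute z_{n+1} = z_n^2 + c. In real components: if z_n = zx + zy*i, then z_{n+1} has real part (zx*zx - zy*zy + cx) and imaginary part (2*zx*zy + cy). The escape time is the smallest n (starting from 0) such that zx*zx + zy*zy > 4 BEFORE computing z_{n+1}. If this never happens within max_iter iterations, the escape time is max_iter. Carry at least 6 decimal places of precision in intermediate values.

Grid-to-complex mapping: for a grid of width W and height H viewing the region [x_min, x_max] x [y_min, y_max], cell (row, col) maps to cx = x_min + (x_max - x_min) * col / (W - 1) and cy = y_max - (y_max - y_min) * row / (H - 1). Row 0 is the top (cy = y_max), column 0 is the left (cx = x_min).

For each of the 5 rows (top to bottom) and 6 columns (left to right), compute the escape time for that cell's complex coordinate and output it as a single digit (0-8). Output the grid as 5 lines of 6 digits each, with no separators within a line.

(row=0, col=0): c = -0.5300 + 1.2800i → escape time 3
(row=0, col=1): c = -0.3320 + 1.2800i → escape time 3
(row=0, col=2): c = -0.1340 + 1.2800i → escape time 3
(row=0, col=3): c = 0.0640 + 1.2800i → escape time 2
(row=0, col=4): c = 0.2620 + 1.2800i → escape time 2
(row=0, col=5): c = 0.4600 + 1.2800i → escape time 2
(row=1, col=0): c = -0.5300 + 1.0275i → escape time 4
(row=1, col=1): c = -0.3320 + 1.0275i → escape time 5
(row=1, col=2): c = -0.1340 + 1.0275i → escape time 8
(row=1, col=3): c = 0.0640 + 1.0275i → escape time 4
(row=1, col=4): c = 0.2620 + 1.0275i → escape time 3
(row=1, col=5): c = 0.4600 + 1.0275i → escape time 2
(row=2, col=0): c = -0.5300 + 0.7750i → escape time 6
(row=2, col=1): c = -0.3320 + 0.7750i → escape time 7
(row=2, col=2): c = -0.1340 + 0.7750i → escape time 8
(row=2, col=3): c = 0.0640 + 0.7750i → escape time 7
(row=2, col=4): c = 0.2620 + 0.7750i → escape time 5
(row=2, col=5): c = 0.4600 + 0.7750i → escape time 3
(row=3, col=0): c = -0.5300 + 0.5225i → escape time 8
(row=3, col=1): c = -0.3320 + 0.5225i → escape time 8
(row=3, col=2): c = -0.1340 + 0.5225i → escape time 8
(row=3, col=3): c = 0.0640 + 0.5225i → escape time 8
(row=3, col=4): c = 0.2620 + 0.5225i → escape time 8
(row=3, col=5): c = 0.4600 + 0.5225i → escape time 5
(row=4, col=0): c = -0.5300 + 0.2700i → escape time 8
(row=4, col=1): c = -0.3320 + 0.2700i → escape time 8
(row=4, col=2): c = -0.1340 + 0.2700i → escape time 8
(row=4, col=3): c = 0.0640 + 0.2700i → escape time 8
(row=4, col=4): c = 0.2620 + 0.2700i → escape time 8
(row=4, col=5): c = 0.4600 + 0.2700i → escape time 7

Answer: 333222
458432
678753
888885
888887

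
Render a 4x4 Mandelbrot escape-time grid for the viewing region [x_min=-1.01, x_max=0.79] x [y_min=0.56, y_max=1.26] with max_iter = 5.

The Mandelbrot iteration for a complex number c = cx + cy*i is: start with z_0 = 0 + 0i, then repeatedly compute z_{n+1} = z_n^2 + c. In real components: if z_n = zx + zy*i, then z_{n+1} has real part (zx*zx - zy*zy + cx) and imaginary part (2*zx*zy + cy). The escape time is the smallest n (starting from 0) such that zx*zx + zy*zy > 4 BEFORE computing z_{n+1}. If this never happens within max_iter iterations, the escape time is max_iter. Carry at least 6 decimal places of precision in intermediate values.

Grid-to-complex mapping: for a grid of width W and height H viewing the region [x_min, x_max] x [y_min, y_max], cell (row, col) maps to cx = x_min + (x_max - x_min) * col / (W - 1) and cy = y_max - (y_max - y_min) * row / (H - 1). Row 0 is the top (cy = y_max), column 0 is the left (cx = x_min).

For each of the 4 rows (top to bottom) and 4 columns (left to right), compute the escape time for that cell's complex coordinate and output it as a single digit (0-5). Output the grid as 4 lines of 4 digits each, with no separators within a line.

Answer: 2322
3442
3552
5553

Derivation:
(row=0, col=0): c = -1.0100 + 1.2600i → escape time 2
(row=0, col=1): c = -0.4100 + 1.2600i → escape time 3
(row=0, col=2): c = 0.1900 + 1.2600i → escape time 2
(row=0, col=3): c = 0.7900 + 1.2600i → escape time 2
(row=1, col=0): c = -1.0100 + 1.0267i → escape time 3
(row=1, col=1): c = -0.4100 + 1.0267i → escape time 4
(row=1, col=2): c = 0.1900 + 1.0267i → escape time 4
(row=1, col=3): c = 0.7900 + 1.0267i → escape time 2
(row=2, col=0): c = -1.0100 + 0.7933i → escape time 3
(row=2, col=1): c = -0.4100 + 0.7933i → escape time 5
(row=2, col=2): c = 0.1900 + 0.7933i → escape time 5
(row=2, col=3): c = 0.7900 + 0.7933i → escape time 2
(row=3, col=0): c = -1.0100 + 0.5600i → escape time 5
(row=3, col=1): c = -0.4100 + 0.5600i → escape time 5
(row=3, col=2): c = 0.1900 + 0.5600i → escape time 5
(row=3, col=3): c = 0.7900 + 0.5600i → escape time 3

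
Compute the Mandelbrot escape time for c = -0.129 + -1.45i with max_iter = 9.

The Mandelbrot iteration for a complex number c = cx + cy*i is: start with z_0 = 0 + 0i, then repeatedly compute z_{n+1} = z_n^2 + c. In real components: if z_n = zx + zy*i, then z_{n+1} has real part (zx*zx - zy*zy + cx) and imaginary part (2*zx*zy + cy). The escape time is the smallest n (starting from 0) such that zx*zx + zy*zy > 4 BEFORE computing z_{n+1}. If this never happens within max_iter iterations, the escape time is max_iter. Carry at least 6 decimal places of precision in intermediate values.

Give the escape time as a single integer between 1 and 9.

z_0 = 0 + 0i, c = -0.1290 + -1.4500i
Iter 1: z = -0.1290 + -1.4500i, |z|^2 = 2.1191
Iter 2: z = -2.2149 + -1.0759i, |z|^2 = 6.0632
Escaped at iteration 2

Answer: 2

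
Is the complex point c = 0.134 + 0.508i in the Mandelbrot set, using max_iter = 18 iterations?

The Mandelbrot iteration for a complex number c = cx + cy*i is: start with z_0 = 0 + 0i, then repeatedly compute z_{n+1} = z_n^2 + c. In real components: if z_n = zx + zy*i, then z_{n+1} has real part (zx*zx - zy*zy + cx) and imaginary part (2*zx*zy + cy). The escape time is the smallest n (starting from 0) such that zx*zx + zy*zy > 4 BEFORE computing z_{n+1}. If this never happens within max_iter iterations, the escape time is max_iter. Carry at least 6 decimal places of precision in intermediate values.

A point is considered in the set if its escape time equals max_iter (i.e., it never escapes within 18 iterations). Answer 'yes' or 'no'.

Answer: yes

Derivation:
z_0 = 0 + 0i, c = 0.1340 + 0.5080i
Iter 1: z = 0.1340 + 0.5080i, |z|^2 = 0.2760
Iter 2: z = -0.1061 + 0.6441i, |z|^2 = 0.4262
Iter 3: z = -0.2697 + 0.3713i, |z|^2 = 0.2106
Iter 4: z = 0.0689 + 0.3077i, |z|^2 = 0.0994
Iter 5: z = 0.0440 + 0.5504i, |z|^2 = 0.3049
Iter 6: z = -0.1670 + 0.5565i, |z|^2 = 0.3375
Iter 7: z = -0.1478 + 0.3222i, |z|^2 = 0.1256
Iter 8: z = 0.0520 + 0.4128i, |z|^2 = 0.1731
Iter 9: z = -0.0337 + 0.5510i, |z|^2 = 0.3047
Iter 10: z = -0.1684 + 0.4709i, |z|^2 = 0.2501
Iter 11: z = -0.0594 + 0.3494i, |z|^2 = 0.1256
Iter 12: z = 0.0155 + 0.4665i, |z|^2 = 0.2179
Iter 13: z = -0.0834 + 0.5224i, |z|^2 = 0.2799
Iter 14: z = -0.1320 + 0.4209i, |z|^2 = 0.1945
Iter 15: z = -0.0257 + 0.3969i, |z|^2 = 0.1582
Iter 16: z = -0.0229 + 0.4876i, |z|^2 = 0.2383
Iter 17: z = -0.1032 + 0.4857i, |z|^2 = 0.2465
Did not escape in 18 iterations → in set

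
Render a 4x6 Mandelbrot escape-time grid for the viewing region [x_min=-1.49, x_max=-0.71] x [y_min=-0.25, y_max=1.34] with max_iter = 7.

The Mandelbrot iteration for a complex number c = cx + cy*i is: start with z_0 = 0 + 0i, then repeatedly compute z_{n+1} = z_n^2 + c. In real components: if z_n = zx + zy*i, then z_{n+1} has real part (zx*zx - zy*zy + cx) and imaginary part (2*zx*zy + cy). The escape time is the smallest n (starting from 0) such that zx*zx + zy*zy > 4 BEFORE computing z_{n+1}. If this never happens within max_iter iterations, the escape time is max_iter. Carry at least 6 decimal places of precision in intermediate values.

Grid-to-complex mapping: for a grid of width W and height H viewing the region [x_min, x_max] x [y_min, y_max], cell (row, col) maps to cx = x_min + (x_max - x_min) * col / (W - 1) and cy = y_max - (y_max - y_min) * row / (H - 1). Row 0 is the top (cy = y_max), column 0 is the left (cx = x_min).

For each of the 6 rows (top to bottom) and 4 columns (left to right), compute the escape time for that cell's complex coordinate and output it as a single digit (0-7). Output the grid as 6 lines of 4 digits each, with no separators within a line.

(row=0, col=0): c = -1.4900 + 1.3400i → escape time 1
(row=0, col=1): c = -1.2300 + 1.3400i → escape time 2
(row=0, col=2): c = -0.9700 + 1.3400i → escape time 2
(row=0, col=3): c = -0.7100 + 1.3400i → escape time 2
(row=1, col=0): c = -1.4900 + 1.0220i → escape time 2
(row=1, col=1): c = -1.2300 + 1.0220i → escape time 3
(row=1, col=2): c = -0.9700 + 1.0220i → escape time 3
(row=1, col=3): c = -0.7100 + 1.0220i → escape time 3
(row=2, col=0): c = -1.4900 + 0.7040i → escape time 3
(row=2, col=1): c = -1.2300 + 0.7040i → escape time 3
(row=2, col=2): c = -0.9700 + 0.7040i → escape time 4
(row=2, col=3): c = -0.7100 + 0.7040i → escape time 5
(row=3, col=0): c = -1.4900 + 0.3860i → escape time 4
(row=3, col=1): c = -1.2300 + 0.3860i → escape time 7
(row=3, col=2): c = -0.9700 + 0.3860i → escape time 7
(row=3, col=3): c = -0.7100 + 0.3860i → escape time 7
(row=4, col=0): c = -1.4900 + 0.0680i → escape time 7
(row=4, col=1): c = -1.2300 + 0.0680i → escape time 7
(row=4, col=2): c = -0.9700 + 0.0680i → escape time 7
(row=4, col=3): c = -0.7100 + 0.0680i → escape time 7
(row=5, col=0): c = -1.4900 + -0.2500i → escape time 5
(row=5, col=1): c = -1.2300 + -0.2500i → escape time 7
(row=5, col=2): c = -0.9700 + -0.2500i → escape time 7
(row=5, col=3): c = -0.7100 + -0.2500i → escape time 7

Answer: 1222
2333
3345
4777
7777
5777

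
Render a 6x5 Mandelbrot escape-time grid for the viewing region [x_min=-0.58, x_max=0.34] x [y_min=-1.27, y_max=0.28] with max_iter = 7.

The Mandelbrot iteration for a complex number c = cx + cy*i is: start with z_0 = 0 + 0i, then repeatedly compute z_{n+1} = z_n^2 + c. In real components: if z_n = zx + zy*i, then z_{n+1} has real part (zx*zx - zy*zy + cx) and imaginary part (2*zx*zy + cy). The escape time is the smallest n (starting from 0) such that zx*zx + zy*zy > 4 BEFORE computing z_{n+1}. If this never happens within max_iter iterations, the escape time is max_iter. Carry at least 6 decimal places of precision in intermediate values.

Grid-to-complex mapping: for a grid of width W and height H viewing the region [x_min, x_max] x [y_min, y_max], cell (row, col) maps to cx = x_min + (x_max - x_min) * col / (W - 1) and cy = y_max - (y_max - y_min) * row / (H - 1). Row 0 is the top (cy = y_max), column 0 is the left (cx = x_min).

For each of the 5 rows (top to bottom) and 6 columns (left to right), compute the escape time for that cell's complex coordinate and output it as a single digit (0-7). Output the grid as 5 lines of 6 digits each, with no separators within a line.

(row=0, col=0): c = -0.5800 + 0.2800i → escape time 7
(row=0, col=1): c = -0.3960 + 0.2800i → escape time 7
(row=0, col=2): c = -0.2120 + 0.2800i → escape time 7
(row=0, col=3): c = -0.0280 + 0.2800i → escape time 7
(row=0, col=4): c = 0.1560 + 0.2800i → escape time 7
(row=0, col=5): c = 0.3400 + 0.2800i → escape time 7
(row=1, col=0): c = -0.5800 + -0.1075i → escape time 7
(row=1, col=1): c = -0.3960 + -0.1075i → escape time 7
(row=1, col=2): c = -0.2120 + -0.1075i → escape time 7
(row=1, col=3): c = -0.0280 + -0.1075i → escape time 7
(row=1, col=4): c = 0.1560 + -0.1075i → escape time 7
(row=1, col=5): c = 0.3400 + -0.1075i → escape time 7
(row=2, col=0): c = -0.5800 + -0.4950i → escape time 7
(row=2, col=1): c = -0.3960 + -0.4950i → escape time 7
(row=2, col=2): c = -0.2120 + -0.4950i → escape time 7
(row=2, col=3): c = -0.0280 + -0.4950i → escape time 7
(row=2, col=4): c = 0.1560 + -0.4950i → escape time 7
(row=2, col=5): c = 0.3400 + -0.4950i → escape time 7
(row=3, col=0): c = -0.5800 + -0.8825i → escape time 4
(row=3, col=1): c = -0.3960 + -0.8825i → escape time 5
(row=3, col=2): c = -0.2120 + -0.8825i → escape time 7
(row=3, col=3): c = -0.0280 + -0.8825i → escape time 7
(row=3, col=4): c = 0.1560 + -0.8825i → escape time 5
(row=3, col=5): c = 0.3400 + -0.8825i → escape time 4
(row=4, col=0): c = -0.5800 + -1.2700i → escape time 3
(row=4, col=1): c = -0.3960 + -1.2700i → escape time 3
(row=4, col=2): c = -0.2120 + -1.2700i → escape time 3
(row=4, col=3): c = -0.0280 + -1.2700i → escape time 2
(row=4, col=4): c = 0.1560 + -1.2700i → escape time 2
(row=4, col=5): c = 0.3400 + -1.2700i → escape time 2

Answer: 777777
777777
777777
457754
333222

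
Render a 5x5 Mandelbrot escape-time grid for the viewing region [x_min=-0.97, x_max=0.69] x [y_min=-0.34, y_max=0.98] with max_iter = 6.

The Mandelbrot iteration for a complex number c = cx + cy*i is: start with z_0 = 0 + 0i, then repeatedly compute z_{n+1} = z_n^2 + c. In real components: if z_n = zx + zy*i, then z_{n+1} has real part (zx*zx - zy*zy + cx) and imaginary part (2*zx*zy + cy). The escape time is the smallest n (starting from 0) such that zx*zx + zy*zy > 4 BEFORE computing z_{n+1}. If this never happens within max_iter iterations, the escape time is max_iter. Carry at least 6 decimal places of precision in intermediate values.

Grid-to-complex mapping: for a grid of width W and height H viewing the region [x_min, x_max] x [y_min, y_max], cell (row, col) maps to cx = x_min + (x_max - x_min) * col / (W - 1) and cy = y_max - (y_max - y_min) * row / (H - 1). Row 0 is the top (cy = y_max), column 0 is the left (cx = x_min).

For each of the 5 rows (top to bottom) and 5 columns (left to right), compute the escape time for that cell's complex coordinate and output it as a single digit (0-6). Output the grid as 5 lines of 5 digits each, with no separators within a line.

(row=0, col=0): c = -0.9700 + 0.9800i → escape time 3
(row=0, col=1): c = -0.5550 + 0.9800i → escape time 4
(row=0, col=2): c = -0.1400 + 0.9800i → escape time 6
(row=0, col=3): c = 0.2750 + 0.9800i → escape time 4
(row=0, col=4): c = 0.6900 + 0.9800i → escape time 2
(row=1, col=0): c = -0.9700 + 0.6500i → escape time 4
(row=1, col=1): c = -0.5550 + 0.6500i → escape time 6
(row=1, col=2): c = -0.1400 + 0.6500i → escape time 6
(row=1, col=3): c = 0.2750 + 0.6500i → escape time 6
(row=1, col=4): c = 0.6900 + 0.6500i → escape time 3
(row=2, col=0): c = -0.9700 + 0.3200i → escape time 6
(row=2, col=1): c = -0.5550 + 0.3200i → escape time 6
(row=2, col=2): c = -0.1400 + 0.3200i → escape time 6
(row=2, col=3): c = 0.2750 + 0.3200i → escape time 6
(row=2, col=4): c = 0.6900 + 0.3200i → escape time 3
(row=3, col=0): c = -0.9700 + -0.0100i → escape time 6
(row=3, col=1): c = -0.5550 + -0.0100i → escape time 6
(row=3, col=2): c = -0.1400 + -0.0100i → escape time 6
(row=3, col=3): c = 0.2750 + -0.0100i → escape time 6
(row=3, col=4): c = 0.6900 + -0.0100i → escape time 3
(row=4, col=0): c = -0.9700 + -0.3400i → escape time 6
(row=4, col=1): c = -0.5550 + -0.3400i → escape time 6
(row=4, col=2): c = -0.1400 + -0.3400i → escape time 6
(row=4, col=3): c = 0.2750 + -0.3400i → escape time 6
(row=4, col=4): c = 0.6900 + -0.3400i → escape time 3

Answer: 34642
46663
66663
66663
66663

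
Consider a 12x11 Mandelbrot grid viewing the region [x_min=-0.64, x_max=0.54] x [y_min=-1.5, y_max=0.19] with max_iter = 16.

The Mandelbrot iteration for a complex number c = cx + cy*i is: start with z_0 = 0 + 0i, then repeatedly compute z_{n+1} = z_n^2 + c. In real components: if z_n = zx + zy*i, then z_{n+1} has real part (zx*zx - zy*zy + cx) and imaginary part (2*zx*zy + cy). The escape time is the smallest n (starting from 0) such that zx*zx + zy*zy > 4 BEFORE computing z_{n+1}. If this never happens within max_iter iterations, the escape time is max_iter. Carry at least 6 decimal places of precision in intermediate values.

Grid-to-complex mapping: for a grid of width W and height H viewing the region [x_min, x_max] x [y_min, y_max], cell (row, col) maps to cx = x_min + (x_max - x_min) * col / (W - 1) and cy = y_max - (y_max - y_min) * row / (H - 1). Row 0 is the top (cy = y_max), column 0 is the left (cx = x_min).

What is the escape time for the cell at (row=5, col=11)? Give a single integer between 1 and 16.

Answer: 3

Derivation:
z_0 = 0 + 0i, c = 0.5400 + -0.6550i
Iter 1: z = 0.5400 + -0.6550i, |z|^2 = 0.7206
Iter 2: z = 0.4026 + -1.3624i, |z|^2 = 2.0182
Iter 3: z = -1.1541 + -1.7519i, |z|^2 = 4.4012
Escaped at iteration 3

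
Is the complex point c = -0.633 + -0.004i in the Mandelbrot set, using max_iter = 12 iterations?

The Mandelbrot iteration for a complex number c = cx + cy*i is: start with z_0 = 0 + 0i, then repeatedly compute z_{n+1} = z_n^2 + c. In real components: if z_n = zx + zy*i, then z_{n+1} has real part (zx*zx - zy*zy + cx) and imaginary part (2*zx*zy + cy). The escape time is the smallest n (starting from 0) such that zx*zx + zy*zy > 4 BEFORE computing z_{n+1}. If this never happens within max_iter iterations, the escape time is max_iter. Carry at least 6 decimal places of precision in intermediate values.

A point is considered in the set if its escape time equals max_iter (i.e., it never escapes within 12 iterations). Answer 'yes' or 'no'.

Answer: yes

Derivation:
z_0 = 0 + 0i, c = -0.6330 + -0.0040i
Iter 1: z = -0.6330 + -0.0040i, |z|^2 = 0.4007
Iter 2: z = -0.2323 + 0.0011i, |z|^2 = 0.0540
Iter 3: z = -0.5790 + -0.0045i, |z|^2 = 0.3353
Iter 4: z = -0.2977 + 0.0012i, |z|^2 = 0.0887
Iter 5: z = -0.5443 + -0.0047i, |z|^2 = 0.2963
Iter 6: z = -0.3367 + 0.0011i, |z|^2 = 0.1134
Iter 7: z = -0.5196 + -0.0048i, |z|^2 = 0.2700
Iter 8: z = -0.3630 + 0.0010i, |z|^2 = 0.1318
Iter 9: z = -0.5012 + -0.0047i, |z|^2 = 0.2512
Iter 10: z = -0.3818 + 0.0007i, |z|^2 = 0.1458
Iter 11: z = -0.4872 + -0.0045i, |z|^2 = 0.2374
Did not escape in 12 iterations → in set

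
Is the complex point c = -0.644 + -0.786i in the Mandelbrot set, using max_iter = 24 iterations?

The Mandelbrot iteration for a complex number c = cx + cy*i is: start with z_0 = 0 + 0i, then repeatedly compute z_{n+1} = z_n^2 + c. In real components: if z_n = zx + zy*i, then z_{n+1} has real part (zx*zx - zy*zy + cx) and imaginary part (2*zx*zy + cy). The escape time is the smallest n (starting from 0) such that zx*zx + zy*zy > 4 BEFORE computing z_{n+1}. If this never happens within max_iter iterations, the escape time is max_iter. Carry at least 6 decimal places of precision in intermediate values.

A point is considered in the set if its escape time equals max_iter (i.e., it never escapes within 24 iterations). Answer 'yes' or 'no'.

z_0 = 0 + 0i, c = -0.6440 + -0.7860i
Iter 1: z = -0.6440 + -0.7860i, |z|^2 = 1.0325
Iter 2: z = -0.8471 + 0.2264i, |z|^2 = 0.7688
Iter 3: z = 0.0223 + -1.1695i, |z|^2 = 1.3682
Iter 4: z = -2.0112 + -0.8381i, |z|^2 = 4.7474
Escaped at iteration 4

Answer: no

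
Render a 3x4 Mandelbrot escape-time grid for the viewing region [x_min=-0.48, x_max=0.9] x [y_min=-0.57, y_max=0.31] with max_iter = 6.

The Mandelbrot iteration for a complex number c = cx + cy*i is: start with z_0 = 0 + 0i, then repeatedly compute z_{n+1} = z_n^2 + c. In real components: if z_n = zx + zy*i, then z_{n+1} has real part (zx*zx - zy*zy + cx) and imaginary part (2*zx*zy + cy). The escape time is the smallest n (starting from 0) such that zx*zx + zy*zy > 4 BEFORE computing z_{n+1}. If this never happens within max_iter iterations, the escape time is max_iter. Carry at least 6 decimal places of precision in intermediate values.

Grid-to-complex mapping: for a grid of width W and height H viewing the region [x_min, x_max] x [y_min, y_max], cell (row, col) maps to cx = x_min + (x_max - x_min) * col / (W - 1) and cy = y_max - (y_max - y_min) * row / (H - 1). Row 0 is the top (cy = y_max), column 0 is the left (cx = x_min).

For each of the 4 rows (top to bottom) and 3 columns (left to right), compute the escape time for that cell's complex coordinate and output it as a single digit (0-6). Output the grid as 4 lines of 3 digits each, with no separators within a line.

(row=0, col=0): c = -0.4800 + 0.3100i → escape time 6
(row=0, col=1): c = 0.2100 + 0.3100i → escape time 6
(row=0, col=2): c = 0.9000 + 0.3100i → escape time 3
(row=1, col=0): c = -0.4800 + 0.0167i → escape time 6
(row=1, col=1): c = 0.2100 + 0.0167i → escape time 6
(row=1, col=2): c = 0.9000 + 0.0167i → escape time 3
(row=2, col=0): c = -0.4800 + -0.2767i → escape time 6
(row=2, col=1): c = 0.2100 + -0.2767i → escape time 6
(row=2, col=2): c = 0.9000 + -0.2767i → escape time 3
(row=3, col=0): c = -0.4800 + -0.5700i → escape time 6
(row=3, col=1): c = 0.2100 + -0.5700i → escape time 6
(row=3, col=2): c = 0.9000 + -0.5700i → escape time 2

Answer: 663
663
663
662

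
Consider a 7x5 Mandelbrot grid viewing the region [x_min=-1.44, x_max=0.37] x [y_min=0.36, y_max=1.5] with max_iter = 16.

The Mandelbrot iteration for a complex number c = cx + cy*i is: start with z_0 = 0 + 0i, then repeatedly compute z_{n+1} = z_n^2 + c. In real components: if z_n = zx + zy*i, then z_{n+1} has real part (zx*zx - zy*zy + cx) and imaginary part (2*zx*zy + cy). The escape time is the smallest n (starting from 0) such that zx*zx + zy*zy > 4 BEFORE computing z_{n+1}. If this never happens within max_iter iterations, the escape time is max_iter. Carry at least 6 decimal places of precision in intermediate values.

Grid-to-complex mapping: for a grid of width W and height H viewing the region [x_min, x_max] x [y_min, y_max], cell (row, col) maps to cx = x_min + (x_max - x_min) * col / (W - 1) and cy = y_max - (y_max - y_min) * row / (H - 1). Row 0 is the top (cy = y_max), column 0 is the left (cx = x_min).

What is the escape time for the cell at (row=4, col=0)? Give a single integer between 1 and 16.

z_0 = 0 + 0i, c = -1.4400 + 0.3600i
Iter 1: z = -1.4400 + 0.3600i, |z|^2 = 2.2032
Iter 2: z = 0.5040 + -0.6768i, |z|^2 = 0.7121
Iter 3: z = -1.6440 + -0.3222i, |z|^2 = 2.8067
Iter 4: z = 1.1591 + 1.4195i, |z|^2 = 3.3583
Iter 5: z = -2.1115 + 3.6505i, |z|^2 = 17.7844
Escaped at iteration 5

Answer: 5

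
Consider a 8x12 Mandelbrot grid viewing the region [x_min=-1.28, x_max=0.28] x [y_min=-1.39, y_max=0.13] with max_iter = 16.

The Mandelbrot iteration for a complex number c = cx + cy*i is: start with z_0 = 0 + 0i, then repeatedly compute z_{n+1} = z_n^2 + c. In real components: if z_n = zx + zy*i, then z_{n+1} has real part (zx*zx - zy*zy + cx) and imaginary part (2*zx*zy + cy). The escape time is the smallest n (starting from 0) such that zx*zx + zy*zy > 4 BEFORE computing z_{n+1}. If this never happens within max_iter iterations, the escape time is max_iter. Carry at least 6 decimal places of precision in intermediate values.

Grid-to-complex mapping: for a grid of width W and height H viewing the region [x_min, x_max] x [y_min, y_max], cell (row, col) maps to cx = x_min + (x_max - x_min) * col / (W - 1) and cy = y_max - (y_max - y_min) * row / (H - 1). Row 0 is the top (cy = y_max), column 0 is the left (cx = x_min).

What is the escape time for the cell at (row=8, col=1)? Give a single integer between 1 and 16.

z_0 = 0 + 0i, c = -1.0571 + -0.9755i
Iter 1: z = -1.0571 + -0.9755i, |z|^2 = 2.0691
Iter 2: z = -0.8911 + 1.0869i, |z|^2 = 1.9755
Iter 3: z = -1.4445 + -2.9126i, |z|^2 = 10.5698
Escaped at iteration 3

Answer: 3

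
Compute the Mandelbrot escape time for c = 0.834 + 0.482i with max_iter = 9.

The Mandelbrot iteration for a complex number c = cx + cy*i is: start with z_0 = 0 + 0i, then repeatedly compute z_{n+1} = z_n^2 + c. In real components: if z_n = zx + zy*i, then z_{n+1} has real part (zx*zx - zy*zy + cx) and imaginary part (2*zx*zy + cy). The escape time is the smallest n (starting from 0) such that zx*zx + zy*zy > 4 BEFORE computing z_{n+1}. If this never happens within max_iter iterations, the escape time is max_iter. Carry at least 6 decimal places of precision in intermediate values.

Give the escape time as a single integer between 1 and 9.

z_0 = 0 + 0i, c = 0.8340 + 0.4820i
Iter 1: z = 0.8340 + 0.4820i, |z|^2 = 0.9279
Iter 2: z = 1.2972 + 1.2860i, |z|^2 = 3.3365
Iter 3: z = 0.8631 + 3.8184i, |z|^2 = 15.3252
Escaped at iteration 3

Answer: 3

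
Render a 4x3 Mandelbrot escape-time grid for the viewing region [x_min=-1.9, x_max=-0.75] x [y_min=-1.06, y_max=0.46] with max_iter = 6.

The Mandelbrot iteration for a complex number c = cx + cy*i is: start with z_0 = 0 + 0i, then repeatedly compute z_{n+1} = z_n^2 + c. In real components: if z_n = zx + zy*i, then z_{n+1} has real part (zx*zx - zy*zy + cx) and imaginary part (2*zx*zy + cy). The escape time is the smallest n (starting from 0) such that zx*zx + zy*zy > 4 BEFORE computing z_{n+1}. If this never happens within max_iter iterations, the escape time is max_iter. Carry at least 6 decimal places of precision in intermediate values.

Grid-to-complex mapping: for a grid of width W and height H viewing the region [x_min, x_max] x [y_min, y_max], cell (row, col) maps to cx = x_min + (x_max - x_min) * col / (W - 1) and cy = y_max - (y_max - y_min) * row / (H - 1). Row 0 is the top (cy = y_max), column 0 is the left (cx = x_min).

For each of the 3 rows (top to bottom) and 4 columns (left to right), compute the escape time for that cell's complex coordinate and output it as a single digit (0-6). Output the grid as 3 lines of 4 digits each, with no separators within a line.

(row=0, col=0): c = -1.9000 + 0.4600i → escape time 3
(row=0, col=1): c = -1.5167 + 0.4600i → escape time 3
(row=0, col=2): c = -1.1333 + 0.4600i → escape time 5
(row=0, col=3): c = -0.7500 + 0.4600i → escape time 6
(row=1, col=0): c = -1.9000 + -0.3000i → escape time 3
(row=1, col=1): c = -1.5167 + -0.3000i → escape time 5
(row=1, col=2): c = -1.1333 + -0.3000i → escape time 6
(row=1, col=3): c = -0.7500 + -0.3000i → escape time 6
(row=2, col=0): c = -1.9000 + -1.0600i → escape time 1
(row=2, col=1): c = -1.5167 + -1.0600i → escape time 2
(row=2, col=2): c = -1.1333 + -1.0600i → escape time 3
(row=2, col=3): c = -0.7500 + -1.0600i → escape time 3

Answer: 3356
3566
1233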